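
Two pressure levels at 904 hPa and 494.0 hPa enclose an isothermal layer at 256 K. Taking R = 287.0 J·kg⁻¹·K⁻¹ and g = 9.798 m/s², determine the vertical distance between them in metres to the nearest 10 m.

Hypsometric equation: Δz = (R T̄/g) ln(P₁/P₂).
R T̄/g = 287.0 × 256 / 9.798 = 7498.7 m.
ln(904/494.0) = ln(1.8300) = 0.60432.
Δz = 7498.7 × 0.60432 = 4531.6 m.

Δz ≈ 4530 m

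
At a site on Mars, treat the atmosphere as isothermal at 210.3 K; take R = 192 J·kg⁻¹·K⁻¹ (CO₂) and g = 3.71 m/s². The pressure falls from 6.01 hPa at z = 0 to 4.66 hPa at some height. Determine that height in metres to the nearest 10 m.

Scale height: H = RT/g = 192 × 210.3 / 3.71 = 10883 m.
Invert the barometric formula: z = H ln(P₀/P).
P₀/P = 6.01/4.66 = 1.2897; ln(1.2897) = 0.25441.
z = 10883 × 0.25441 = 2768.7 m.

z ≈ 2770 m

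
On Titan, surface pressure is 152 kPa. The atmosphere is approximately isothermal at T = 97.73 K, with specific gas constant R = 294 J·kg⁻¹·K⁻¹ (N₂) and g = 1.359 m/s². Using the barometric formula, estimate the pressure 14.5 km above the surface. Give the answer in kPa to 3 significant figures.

Scale height: H = RT/g = 294 × 97.73 / 1.359 = 21142 m.
Barometric formula: P = P₀ exp(−z/H).
z/H = 14500/21142 = 0.68584; exp(−0.68584) = 0.50367.
P = 152 × 0.50367 = 76.558 kPa.

P ≈ 76.6 kPa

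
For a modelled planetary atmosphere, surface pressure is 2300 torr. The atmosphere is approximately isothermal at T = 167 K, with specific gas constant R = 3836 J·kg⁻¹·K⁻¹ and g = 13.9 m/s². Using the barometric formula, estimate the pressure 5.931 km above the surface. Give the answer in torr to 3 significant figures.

P ≈ 2020 torr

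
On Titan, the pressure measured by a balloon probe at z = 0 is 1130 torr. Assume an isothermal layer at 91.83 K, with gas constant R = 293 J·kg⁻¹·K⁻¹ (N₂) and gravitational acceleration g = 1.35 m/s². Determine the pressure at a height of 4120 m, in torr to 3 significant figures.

Scale height: H = RT/g = 293 × 91.83 / 1.35 = 19931 m.
Barometric formula: P = P₀ exp(−z/H).
z/H = 4120.0/19931 = 0.20671; exp(−0.20671) = 0.81326.
P = 1130 × 0.81326 = 918.98 torr.

P ≈ 919 torr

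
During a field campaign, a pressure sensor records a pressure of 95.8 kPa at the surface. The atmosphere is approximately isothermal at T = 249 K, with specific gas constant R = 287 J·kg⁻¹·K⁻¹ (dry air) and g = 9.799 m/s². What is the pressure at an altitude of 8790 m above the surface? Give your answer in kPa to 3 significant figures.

Scale height: H = RT/g = 287 × 249 / 9.799 = 7292.9 m.
Barometric formula: P = P₀ exp(−z/H).
z/H = 8790.0/7292.9 = 1.2053; exp(−1.2053) = 0.29960.
P = 95.8 × 0.29960 = 28.702 kPa.

P ≈ 28.7 kPa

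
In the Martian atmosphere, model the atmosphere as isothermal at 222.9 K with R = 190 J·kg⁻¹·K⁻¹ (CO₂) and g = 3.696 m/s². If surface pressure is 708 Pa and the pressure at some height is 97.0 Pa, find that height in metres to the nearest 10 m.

Scale height: H = RT/g = 190 × 222.9 / 3.696 = 11459 m.
Invert the barometric formula: z = H ln(P₀/P).
P₀/P = 708/97.0 = 7.2990; ln(7.2990) = 1.9877.
z = 11459 × 1.9877 = 22777 m.

z ≈ 22780 m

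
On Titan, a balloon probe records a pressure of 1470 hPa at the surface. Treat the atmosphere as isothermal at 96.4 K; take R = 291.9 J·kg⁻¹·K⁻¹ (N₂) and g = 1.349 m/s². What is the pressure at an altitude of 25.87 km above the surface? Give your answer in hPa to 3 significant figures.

P ≈ 425 hPa

Scale height: H = RT/g = 291.9 × 96.4 / 1.349 = 20859 m.
Barometric formula: P = P₀ exp(−z/H).
z/H = 25870/20859 = 1.2402; exp(−1.2402) = 0.28933.
P = 1470 × 0.28933 = 425.32 hPa.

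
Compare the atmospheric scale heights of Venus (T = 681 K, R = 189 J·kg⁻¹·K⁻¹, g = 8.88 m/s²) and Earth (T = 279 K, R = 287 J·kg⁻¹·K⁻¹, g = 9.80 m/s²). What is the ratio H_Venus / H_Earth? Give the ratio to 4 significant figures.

H = RT/g for each body.
H_Venus = 189 × 681 / 8.88 = 14494 m.
H_Earth = 287 × 279 / 9.80 = 8170.7 m.
H_Venus/H_Earth = 14494/8170.7 = 1.7739.

H_Venus/H_Earth ≈ 1.774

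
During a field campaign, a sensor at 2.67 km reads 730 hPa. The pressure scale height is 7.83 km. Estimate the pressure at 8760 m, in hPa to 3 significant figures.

Between two levels, P₂ = P₁ exp(−Δz/H) with Δz = z₂ − z₁.
Δz = 8760.0 − 2670.0 = 6090.0 m; Δz/H = 6090.0/7830.0 = 0.77778.
P₂ = 730 × exp(−0.77778) = 730 × 0.45942 = 335.38 hPa.

P ≈ 335 hPa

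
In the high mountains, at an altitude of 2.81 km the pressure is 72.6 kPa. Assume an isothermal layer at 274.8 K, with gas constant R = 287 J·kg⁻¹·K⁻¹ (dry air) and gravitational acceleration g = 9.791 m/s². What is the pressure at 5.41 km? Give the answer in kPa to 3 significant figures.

Scale height: H = RT/g = 287 × 274.8 / 9.791 = 8055.1 m.
Between two levels, P₂ = P₁ exp(−Δz/H) with Δz = z₂ − z₁.
Δz = 5410.0 − 2810.0 = 2600.0 m; Δz/H = 2600.0/8055.1 = 0.32278.
P₂ = 72.6 × exp(−0.32278) = 72.6 × 0.72413 = 52.572 kPa.

P ≈ 52.6 kPa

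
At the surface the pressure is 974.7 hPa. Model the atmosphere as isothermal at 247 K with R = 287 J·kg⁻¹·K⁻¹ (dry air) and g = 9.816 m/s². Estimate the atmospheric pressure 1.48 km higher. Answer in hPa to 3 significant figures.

P ≈ 794 hPa

Scale height: H = RT/g = 287 × 247 / 9.816 = 7221.8 m.
Barometric formula: P = P₀ exp(−z/H).
z/H = 1480.0/7221.8 = 0.20494; exp(−0.20494) = 0.81470.
P = 974.7 × 0.81470 = 794.09 hPa.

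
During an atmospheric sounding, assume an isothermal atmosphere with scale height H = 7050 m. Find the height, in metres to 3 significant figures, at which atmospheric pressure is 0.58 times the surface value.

z ≈ 3840 m

Set P/P₀ = exp(−z/H) = 0.58, so z = −H ln(0.58).
−ln(0.58) = 0.54473; z = 7050.0 × 0.54473 = 3840.3 m.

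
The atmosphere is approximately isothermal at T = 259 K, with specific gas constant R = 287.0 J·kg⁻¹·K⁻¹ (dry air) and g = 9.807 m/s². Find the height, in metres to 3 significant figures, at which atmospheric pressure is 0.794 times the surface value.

z ≈ 1750 m

Scale height: H = RT/g = 287.0 × 259 / 9.807 = 7579.6 m.
Set P/P₀ = exp(−z/H) = 0.794, so z = −H ln(0.794).
−ln(0.794) = 0.23067; z = 7579.6 × 0.23067 = 1748.4 m.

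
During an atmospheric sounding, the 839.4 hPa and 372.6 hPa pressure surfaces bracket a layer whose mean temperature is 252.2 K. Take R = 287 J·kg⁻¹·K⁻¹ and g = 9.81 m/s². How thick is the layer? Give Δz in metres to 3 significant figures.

Δz ≈ 5990 m

Hypsometric equation: Δz = (R T̄/g) ln(P₁/P₂).
R T̄/g = 287 × 252.2 / 9.81 = 7378.3 m.
ln(839.4/372.6) = ln(2.2528) = 0.81217.
Δz = 7378.3 × 0.81217 = 5992.4 m.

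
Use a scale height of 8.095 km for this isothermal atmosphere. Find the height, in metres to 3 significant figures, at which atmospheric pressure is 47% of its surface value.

z ≈ 6110 m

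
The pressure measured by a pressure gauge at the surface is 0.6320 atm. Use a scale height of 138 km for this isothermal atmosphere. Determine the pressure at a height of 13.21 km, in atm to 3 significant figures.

P ≈ 0.574 atm

Barometric formula: P = P₀ exp(−z/H).
z/H = 13210/138000 = 0.095725; exp(−0.095725) = 0.90871.
P = 0.6320 × 0.90871 = 0.57430 atm.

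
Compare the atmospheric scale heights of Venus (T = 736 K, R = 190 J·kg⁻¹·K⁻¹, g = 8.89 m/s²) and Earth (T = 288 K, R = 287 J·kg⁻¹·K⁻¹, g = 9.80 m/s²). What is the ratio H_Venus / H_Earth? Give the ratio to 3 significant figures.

H = RT/g for each body.
H_Venus = 190 × 736 / 8.89 = 15730 m.
H_Earth = 287 × 288 / 9.80 = 8434.3 m.
H_Venus/H_Earth = 15730/8434.3 = 1.8650.

H_Venus/H_Earth ≈ 1.87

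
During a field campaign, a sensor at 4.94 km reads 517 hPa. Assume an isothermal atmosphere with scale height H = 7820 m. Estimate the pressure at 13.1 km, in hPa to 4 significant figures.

Between two levels, P₂ = P₁ exp(−Δz/H) with Δz = z₂ − z₁.
Δz = 13100 − 4940.0 = 8160.0 m; Δz/H = 8160.0/7820.0 = 1.0435.
P₂ = 517 × exp(−1.0435) = 517 × 0.35222 = 182.10 hPa.

P ≈ 182.1 hPa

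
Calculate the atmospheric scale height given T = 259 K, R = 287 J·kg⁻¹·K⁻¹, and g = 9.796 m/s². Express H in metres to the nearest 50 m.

The scale height of an isothermal atmosphere is H = RT/g.
H = 287 × 259 / 9.796 = 74333/9.796 = 7588.1 m.

H ≈ 7600 m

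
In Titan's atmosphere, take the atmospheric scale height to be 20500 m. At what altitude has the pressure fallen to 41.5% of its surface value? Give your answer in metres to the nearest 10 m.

z ≈ 18030 m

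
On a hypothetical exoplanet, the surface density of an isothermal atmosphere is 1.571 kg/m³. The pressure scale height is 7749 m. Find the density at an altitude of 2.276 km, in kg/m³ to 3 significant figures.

ρ ≈ 1.17 kg/m³

In an isothermal atmosphere, density decays like pressure: ρ = ρ₀ exp(−z/H).
z/H = 2276.0/7749.0 = 0.29372; exp(−0.29372) = 0.74549.
ρ = 1.571 × 0.74549 = 1.1712 kg/m³.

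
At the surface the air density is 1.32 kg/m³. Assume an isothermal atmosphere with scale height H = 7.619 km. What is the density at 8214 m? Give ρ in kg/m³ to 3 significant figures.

ρ ≈ 0.449 kg/m³

In an isothermal atmosphere, density decays like pressure: ρ = ρ₀ exp(−z/H).
z/H = 8214.0/7619.0 = 1.0781; exp(−1.0781) = 0.34024.
ρ = 1.32 × 0.34024 = 0.44912 kg/m³.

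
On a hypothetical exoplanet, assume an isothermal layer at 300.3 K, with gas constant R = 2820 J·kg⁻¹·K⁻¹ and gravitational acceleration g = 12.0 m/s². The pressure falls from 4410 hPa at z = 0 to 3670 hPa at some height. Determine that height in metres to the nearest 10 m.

Scale height: H = RT/g = 2820 × 300.3 / 12.0 = 70570 m.
Invert the barometric formula: z = H ln(P₀/P).
P₀/P = 4410/3670 = 1.2016; ln(1.2016) = 0.18365.
z = 70570 × 0.18365 = 12960 m.

z ≈ 12960 m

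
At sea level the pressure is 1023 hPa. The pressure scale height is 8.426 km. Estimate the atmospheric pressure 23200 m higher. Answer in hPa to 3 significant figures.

P ≈ 65.2 hPa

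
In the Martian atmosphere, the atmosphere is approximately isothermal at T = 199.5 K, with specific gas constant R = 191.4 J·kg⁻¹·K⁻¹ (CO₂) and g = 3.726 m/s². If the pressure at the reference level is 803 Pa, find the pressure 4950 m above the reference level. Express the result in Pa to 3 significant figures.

P ≈ 495 Pa

Scale height: H = RT/g = 191.4 × 199.5 / 3.726 = 10248 m.
Barometric formula: P = P₀ exp(−z/H).
z/H = 4950.0/10248 = 0.48302; exp(−0.48302) = 0.61692.
P = 803 × 0.61692 = 495.39 Pa.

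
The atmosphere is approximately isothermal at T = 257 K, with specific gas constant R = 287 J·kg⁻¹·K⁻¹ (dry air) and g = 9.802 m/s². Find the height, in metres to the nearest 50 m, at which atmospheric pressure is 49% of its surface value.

Scale height: H = RT/g = 287 × 257 / 9.802 = 7524.9 m.
Set P/P₀ = exp(−z/H) = 0.49, so z = −H ln(0.49).
−ln(0.49) = 0.71335; z = 7524.9 × 0.71335 = 5367.9 m.

z ≈ 5350 m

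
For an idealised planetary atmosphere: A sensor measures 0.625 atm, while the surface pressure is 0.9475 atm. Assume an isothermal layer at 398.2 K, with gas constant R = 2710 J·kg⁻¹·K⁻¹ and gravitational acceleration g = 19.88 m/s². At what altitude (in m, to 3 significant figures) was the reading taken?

Scale height: H = RT/g = 2710 × 398.2 / 19.88 = 54282 m.
Invert the barometric formula: z = H ln(P₀/P).
P₀/P = 0.9475/0.625 = 1.5160; ln(1.5160) = 0.41608.
z = 54282 × 0.41608 = 22586 m.

z ≈ 22600 m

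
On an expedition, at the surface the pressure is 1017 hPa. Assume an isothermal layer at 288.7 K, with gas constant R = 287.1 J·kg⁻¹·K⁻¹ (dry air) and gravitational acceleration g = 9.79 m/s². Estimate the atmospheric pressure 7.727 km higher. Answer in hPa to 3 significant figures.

Scale height: H = RT/g = 287.1 × 288.7 / 9.79 = 8466.4 m.
Barometric formula: P = P₀ exp(−z/H).
z/H = 7727.0/8466.4 = 0.91267; exp(−0.91267) = 0.40145.
P = 1017 × 0.40145 = 408.27 hPa.

P ≈ 408 hPa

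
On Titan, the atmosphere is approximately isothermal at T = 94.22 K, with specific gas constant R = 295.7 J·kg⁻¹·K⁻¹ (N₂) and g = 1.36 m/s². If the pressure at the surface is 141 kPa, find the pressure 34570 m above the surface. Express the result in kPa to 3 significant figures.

Scale height: H = RT/g = 295.7 × 94.22 / 1.36 = 20486 m.
Barometric formula: P = P₀ exp(−z/H).
z/H = 34570/20486 = 1.6875; exp(−1.6875) = 0.18498.
P = 141 × 0.18498 = 26.082 kPa.

P ≈ 26.1 kPa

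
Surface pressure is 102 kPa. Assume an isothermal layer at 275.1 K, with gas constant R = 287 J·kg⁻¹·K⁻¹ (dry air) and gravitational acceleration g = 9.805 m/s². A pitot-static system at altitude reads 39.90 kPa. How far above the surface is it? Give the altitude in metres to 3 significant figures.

Scale height: H = RT/g = 287 × 275.1 / 9.805 = 8052.4 m.
Invert the barometric formula: z = H ln(P₀/P).
P₀/P = 102/39.90 = 2.5564; ln(2.5564) = 0.93860.
z = 8052.4 × 0.93860 = 7558.0 m.

z ≈ 7560 m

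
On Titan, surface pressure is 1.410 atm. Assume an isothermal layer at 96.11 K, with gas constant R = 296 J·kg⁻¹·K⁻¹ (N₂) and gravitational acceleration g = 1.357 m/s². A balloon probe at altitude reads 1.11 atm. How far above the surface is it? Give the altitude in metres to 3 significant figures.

Scale height: H = RT/g = 296 × 96.11 / 1.357 = 20964 m.
Invert the barometric formula: z = H ln(P₀/P).
P₀/P = 1.410/1.11 = 1.2703; ln(1.2703) = 0.23925.
z = 20964 × 0.23925 = 5015.6 m.

z ≈ 5020 m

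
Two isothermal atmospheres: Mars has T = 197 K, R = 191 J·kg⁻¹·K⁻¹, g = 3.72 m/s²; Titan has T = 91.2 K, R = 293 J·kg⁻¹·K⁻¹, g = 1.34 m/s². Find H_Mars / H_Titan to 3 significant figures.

H_Mars/H_Titan ≈ 0.507

H = RT/g for each body.
H_Mars = 191 × 197 / 3.72 = 10115 m.
H_Titan = 293 × 91.2 / 1.34 = 19941 m.
H_Mars/H_Titan = 10115/19941 = 0.50725.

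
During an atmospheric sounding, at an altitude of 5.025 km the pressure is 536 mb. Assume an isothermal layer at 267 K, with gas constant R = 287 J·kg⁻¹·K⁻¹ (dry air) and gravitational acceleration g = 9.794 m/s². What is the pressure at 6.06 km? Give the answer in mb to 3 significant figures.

P ≈ 470 mb

Scale height: H = RT/g = 287 × 267 / 9.794 = 7824.1 m.
Between two levels, P₂ = P₁ exp(−Δz/H) with Δz = z₂ − z₁.
Δz = 6060.0 − 5025.0 = 1035.0 m; Δz/H = 1035.0/7824.1 = 0.13228.
P₂ = 536 × exp(−0.13228) = 536 × 0.87610 = 469.59 mb.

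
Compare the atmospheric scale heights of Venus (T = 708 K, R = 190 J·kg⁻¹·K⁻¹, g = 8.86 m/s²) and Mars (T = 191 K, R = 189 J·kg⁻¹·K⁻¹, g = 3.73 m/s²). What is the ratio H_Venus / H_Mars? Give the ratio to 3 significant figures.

H_Venus/H_Mars ≈ 1.57

H = RT/g for each body.
H_Venus = 190 × 708 / 8.86 = 15183 m.
H_Mars = 189 × 191 / 3.73 = 9678.0 m.
H_Venus/H_Mars = 15183/9678.0 = 1.5688.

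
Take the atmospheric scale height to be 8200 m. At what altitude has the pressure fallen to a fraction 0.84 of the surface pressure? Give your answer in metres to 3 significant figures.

z ≈ 1430 m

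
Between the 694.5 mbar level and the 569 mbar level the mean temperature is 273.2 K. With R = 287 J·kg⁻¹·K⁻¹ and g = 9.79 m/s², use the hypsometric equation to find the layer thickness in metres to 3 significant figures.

Δz ≈ 1600 m

Hypsometric equation: Δz = (R T̄/g) ln(P₁/P₂).
R T̄/g = 287 × 273.2 / 9.79 = 8009.0 m.
ln(694.5/569) = ln(1.2206) = 0.19934.
Δz = 8009.0 × 0.19934 = 1596.5 m.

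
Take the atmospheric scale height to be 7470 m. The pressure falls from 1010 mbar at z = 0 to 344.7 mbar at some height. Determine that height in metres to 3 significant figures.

z ≈ 8030 m

Invert the barometric formula: z = H ln(P₀/P).
P₀/P = 1010/344.7 = 2.9301; ln(2.9301) = 1.0750.
z = 7470.0 × 1.0750 = 8030.2 m.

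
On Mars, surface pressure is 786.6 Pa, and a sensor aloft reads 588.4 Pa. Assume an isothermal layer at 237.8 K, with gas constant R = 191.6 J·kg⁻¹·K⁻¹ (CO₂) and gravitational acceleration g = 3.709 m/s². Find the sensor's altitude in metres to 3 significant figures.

Scale height: H = RT/g = 191.6 × 237.8 / 3.709 = 12284 m.
Invert the barometric formula: z = H ln(P₀/P).
P₀/P = 786.6/588.4 = 1.3368; ln(1.3368) = 0.29028.
z = 12284 × 0.29028 = 3565.8 m.

z ≈ 3570 m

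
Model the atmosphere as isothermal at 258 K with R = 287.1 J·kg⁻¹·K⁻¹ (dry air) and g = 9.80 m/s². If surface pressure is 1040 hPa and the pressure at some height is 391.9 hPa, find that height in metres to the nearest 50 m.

Scale height: H = RT/g = 287.1 × 258 / 9.80 = 7558.3 m.
Invert the barometric formula: z = H ln(P₀/P).
P₀/P = 1040/391.9 = 2.6537; ln(2.6537) = 0.97595.
z = 7558.3 × 0.97595 = 7376.5 m.

z ≈ 7400 m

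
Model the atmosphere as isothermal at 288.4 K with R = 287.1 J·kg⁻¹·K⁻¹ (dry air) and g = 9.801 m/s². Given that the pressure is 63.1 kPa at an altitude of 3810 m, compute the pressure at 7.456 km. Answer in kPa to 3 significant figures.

Scale height: H = RT/g = 287.1 × 288.4 / 9.801 = 8448.1 m.
Between two levels, P₂ = P₁ exp(−Δz/H) with Δz = z₂ − z₁.
Δz = 7456.0 − 3810.0 = 3646.0 m; Δz/H = 3646.0/8448.1 = 0.43158.
P₂ = 63.1 × exp(−0.43158) = 63.1 × 0.64948 = 40.982 kPa.

P ≈ 41.0 kPa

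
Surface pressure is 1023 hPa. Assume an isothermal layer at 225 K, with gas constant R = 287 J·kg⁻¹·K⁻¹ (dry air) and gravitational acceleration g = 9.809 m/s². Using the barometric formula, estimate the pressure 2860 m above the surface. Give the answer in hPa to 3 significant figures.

Scale height: H = RT/g = 287 × 225 / 9.809 = 6583.2 m.
Barometric formula: P = P₀ exp(−z/H).
z/H = 2860.0/6583.2 = 0.43444; exp(−0.43444) = 0.64763.
P = 1023 × 0.64763 = 662.53 hPa.

P ≈ 663 hPa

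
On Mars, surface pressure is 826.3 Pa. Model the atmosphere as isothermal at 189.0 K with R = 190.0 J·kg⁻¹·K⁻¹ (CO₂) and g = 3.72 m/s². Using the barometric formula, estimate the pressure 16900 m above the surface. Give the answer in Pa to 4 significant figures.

P ≈ 143.5 Pa

Scale height: H = RT/g = 190.0 × 189.0 / 3.72 = 9653.2 m.
Barometric formula: P = P₀ exp(−z/H).
z/H = 16900/9653.2 = 1.7507; exp(−1.7507) = 0.17365.
P = 826.3 × 0.17365 = 143.49 Pa.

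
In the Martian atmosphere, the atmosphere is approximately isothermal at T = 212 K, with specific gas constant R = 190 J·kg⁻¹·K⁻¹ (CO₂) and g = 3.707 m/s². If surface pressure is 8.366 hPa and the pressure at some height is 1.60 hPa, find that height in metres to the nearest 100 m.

z ≈ 18000 m

Scale height: H = RT/g = 190 × 212 / 3.707 = 10866 m.
Invert the barometric formula: z = H ln(P₀/P).
P₀/P = 8.366/1.60 = 5.2287; ln(5.2287) = 1.6542.
z = 10866 × 1.6542 = 17975 m.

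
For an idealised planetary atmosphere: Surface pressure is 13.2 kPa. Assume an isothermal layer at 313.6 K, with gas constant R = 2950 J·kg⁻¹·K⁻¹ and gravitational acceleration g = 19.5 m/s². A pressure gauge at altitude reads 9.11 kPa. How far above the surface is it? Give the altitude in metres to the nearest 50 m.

Scale height: H = RT/g = 2950 × 313.6 / 19.5 = 47442 m.
Invert the barometric formula: z = H ln(P₀/P).
P₀/P = 13.2/9.11 = 1.4490; ln(1.4490) = 0.37087.
z = 47442 × 0.37087 = 17595 m.

z ≈ 17600 m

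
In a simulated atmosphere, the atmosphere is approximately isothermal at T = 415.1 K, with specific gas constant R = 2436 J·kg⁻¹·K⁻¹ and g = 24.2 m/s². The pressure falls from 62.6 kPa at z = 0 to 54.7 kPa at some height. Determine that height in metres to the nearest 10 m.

Scale height: H = RT/g = 2436 × 415.1 / 24.2 = 41784 m.
Invert the barometric formula: z = H ln(P₀/P).
P₀/P = 62.6/54.7 = 1.1444; ln(1.1444) = 0.13488.
z = 41784 × 0.13488 = 5635.8 m.

z ≈ 5640 m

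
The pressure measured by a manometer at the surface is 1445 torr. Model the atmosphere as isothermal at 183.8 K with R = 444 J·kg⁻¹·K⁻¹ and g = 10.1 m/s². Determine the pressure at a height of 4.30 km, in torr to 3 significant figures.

P ≈ 849 torr

Scale height: H = RT/g = 444 × 183.8 / 10.1 = 8079.9 m.
Barometric formula: P = P₀ exp(−z/H).
z/H = 4300.0/8079.9 = 0.53218; exp(−0.53218) = 0.58732.
P = 1445 × 0.58732 = 848.68 torr.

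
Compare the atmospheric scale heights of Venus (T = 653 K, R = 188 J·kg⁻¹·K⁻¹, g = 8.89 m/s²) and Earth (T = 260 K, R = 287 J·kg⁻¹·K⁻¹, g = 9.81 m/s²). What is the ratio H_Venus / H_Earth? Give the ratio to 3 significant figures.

H = RT/g for each body.
H_Venus = 188 × 653 / 8.89 = 13809 m.
H_Earth = 287 × 260 / 9.81 = 7606.5 m.
H_Venus/H_Earth = 13809/7606.5 = 1.8154.

H_Venus/H_Earth ≈ 1.82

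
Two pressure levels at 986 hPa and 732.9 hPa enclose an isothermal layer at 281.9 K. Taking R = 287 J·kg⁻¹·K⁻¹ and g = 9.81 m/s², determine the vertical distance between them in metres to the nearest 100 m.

Δz ≈ 2400 m

Hypsometric equation: Δz = (R T̄/g) ln(P₁/P₂).
R T̄/g = 287 × 281.9 / 9.81 = 8247.2 m.
ln(986/732.9) = ln(1.3453) = 0.29662.
Δz = 8247.2 × 0.29662 = 2446.3 m.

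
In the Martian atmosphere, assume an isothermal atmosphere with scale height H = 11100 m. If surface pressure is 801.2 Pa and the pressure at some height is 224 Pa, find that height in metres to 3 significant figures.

z ≈ 14100 m

Invert the barometric formula: z = H ln(P₀/P).
P₀/P = 801.2/224 = 3.5768; ln(3.5768) = 1.2745.
z = 11100 × 1.2745 = 14147 m.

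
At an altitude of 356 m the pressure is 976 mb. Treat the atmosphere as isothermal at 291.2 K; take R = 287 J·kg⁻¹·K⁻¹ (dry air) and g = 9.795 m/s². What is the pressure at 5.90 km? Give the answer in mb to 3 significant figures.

P ≈ 510 mb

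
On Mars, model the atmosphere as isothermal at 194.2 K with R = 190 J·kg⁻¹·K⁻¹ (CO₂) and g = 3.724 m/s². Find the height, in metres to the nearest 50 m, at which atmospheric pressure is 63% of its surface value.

z ≈ 4600 m

Scale height: H = RT/g = 190 × 194.2 / 3.724 = 9908.2 m.
Set P/P₀ = exp(−z/H) = 0.63, so z = −H ln(0.63).
−ln(0.63) = 0.46204; z = 9908.2 × 0.46204 = 4578.0 m.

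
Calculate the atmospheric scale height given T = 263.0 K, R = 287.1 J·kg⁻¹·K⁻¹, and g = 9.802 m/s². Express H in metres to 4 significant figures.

The scale height of an isothermal atmosphere is H = RT/g.
H = 287.1 × 263.0 / 9.802 = 75507/9.802 = 7703.2 m.

H ≈ 7703 m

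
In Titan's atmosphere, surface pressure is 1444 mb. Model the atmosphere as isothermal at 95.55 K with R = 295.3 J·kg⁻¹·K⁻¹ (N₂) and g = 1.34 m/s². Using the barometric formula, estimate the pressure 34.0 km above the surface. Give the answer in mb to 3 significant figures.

Scale height: H = RT/g = 295.3 × 95.55 / 1.34 = 21057 m.
Barometric formula: P = P₀ exp(−z/H).
z/H = 34000/21057 = 1.6147; exp(−1.6147) = 0.19895.
P = 1444 × 0.19895 = 287.28 mb.

P ≈ 287 mb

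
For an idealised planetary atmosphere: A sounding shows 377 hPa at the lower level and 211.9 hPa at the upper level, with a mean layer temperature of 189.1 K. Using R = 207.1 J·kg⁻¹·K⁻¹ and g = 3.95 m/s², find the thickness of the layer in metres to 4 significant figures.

Δz ≈ 5712 m

Hypsometric equation: Δz = (R T̄/g) ln(P₁/P₂).
R T̄/g = 207.1 × 189.1 / 3.95 = 9914.6 m.
ln(377/211.9) = ln(1.7791) = 0.57611.
Δz = 9914.6 × 0.57611 = 5711.9 m.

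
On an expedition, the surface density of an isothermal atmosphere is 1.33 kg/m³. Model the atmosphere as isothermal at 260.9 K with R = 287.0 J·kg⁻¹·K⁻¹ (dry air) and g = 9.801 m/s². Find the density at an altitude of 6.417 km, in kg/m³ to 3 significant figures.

Scale height: H = RT/g = 287.0 × 260.9 / 9.801 = 7639.9 m.
In an isothermal atmosphere, density decays like pressure: ρ = ρ₀ exp(−z/H).
z/H = 6417.0/7639.9 = 0.83993; exp(−0.83993) = 0.43174.
ρ = 1.33 × 0.43174 = 0.57421 kg/m³.

ρ ≈ 0.574 kg/m³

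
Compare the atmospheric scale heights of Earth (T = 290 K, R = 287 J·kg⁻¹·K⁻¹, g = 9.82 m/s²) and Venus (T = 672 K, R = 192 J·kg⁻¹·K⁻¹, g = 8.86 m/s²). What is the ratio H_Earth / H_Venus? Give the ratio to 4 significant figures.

H = RT/g for each body.
H_Earth = 287 × 290 / 9.82 = 8475.6 m.
H_Venus = 192 × 672 / 8.86 = 14563 m.
H_Earth/H_Venus = 8475.6/14563 = 0.58200.

H_Earth/H_Venus ≈ 0.5820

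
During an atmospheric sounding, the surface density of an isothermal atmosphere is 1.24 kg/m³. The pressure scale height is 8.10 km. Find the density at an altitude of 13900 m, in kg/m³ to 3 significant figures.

ρ ≈ 0.223 kg/m³

In an isothermal atmosphere, density decays like pressure: ρ = ρ₀ exp(−z/H).
z/H = 13900/8100.0 = 1.7160; exp(−1.7160) = 0.17978.
ρ = 1.24 × 0.17978 = 0.22293 kg/m³.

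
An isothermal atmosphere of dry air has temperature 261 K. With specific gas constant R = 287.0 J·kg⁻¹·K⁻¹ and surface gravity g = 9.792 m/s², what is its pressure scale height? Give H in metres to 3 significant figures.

H ≈ 7650 m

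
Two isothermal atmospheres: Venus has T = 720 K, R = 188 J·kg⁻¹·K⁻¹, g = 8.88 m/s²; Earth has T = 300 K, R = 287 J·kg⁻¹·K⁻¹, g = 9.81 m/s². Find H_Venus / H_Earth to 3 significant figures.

H_Venus/H_Earth ≈ 1.74

H = RT/g for each body.
H_Venus = 188 × 720 / 8.88 = 15243 m.
H_Earth = 287 × 300 / 9.81 = 8776.8 m.
H_Venus/H_Earth = 15243/8776.8 = 1.7367.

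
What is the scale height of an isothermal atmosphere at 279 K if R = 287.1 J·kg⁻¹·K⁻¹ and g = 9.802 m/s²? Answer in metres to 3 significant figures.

H ≈ 8170 m

The scale height of an isothermal atmosphere is H = RT/g.
H = 287.1 × 279 / 9.802 = 80101/9.802 = 8171.9 m.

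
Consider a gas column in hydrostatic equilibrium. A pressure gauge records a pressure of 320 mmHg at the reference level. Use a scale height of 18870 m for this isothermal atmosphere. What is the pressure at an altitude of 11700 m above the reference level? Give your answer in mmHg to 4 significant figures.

P ≈ 172.1 mmHg

Barometric formula: P = P₀ exp(−z/H).
z/H = 11700/18870 = 0.62003; exp(−0.62003) = 0.53793.
P = 320 × 0.53793 = 172.14 mmHg.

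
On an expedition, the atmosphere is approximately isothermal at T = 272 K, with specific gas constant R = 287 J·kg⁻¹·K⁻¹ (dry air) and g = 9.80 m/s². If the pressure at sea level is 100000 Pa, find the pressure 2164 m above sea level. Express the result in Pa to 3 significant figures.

Scale height: H = RT/g = 287 × 272 / 9.80 = 7965.7 m.
Barometric formula: P = P₀ exp(−z/H).
z/H = 2164.0/7965.7 = 0.27166; exp(−0.27166) = 0.76211.
P = 100000 × 0.76211 = 76211 Pa.

P ≈ 76200 Pa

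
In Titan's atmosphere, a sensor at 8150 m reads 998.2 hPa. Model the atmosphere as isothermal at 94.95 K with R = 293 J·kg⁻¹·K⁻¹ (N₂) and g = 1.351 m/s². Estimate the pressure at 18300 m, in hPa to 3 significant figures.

Scale height: H = RT/g = 293 × 94.95 / 1.351 = 20592 m.
Between two levels, P₂ = P₁ exp(−Δz/H) with Δz = z₂ − z₁.
Δz = 18300 − 8150.0 = 10150 m; Δz/H = 10150/20592 = 0.49291.
P₂ = 998.2 × exp(−0.49291) = 998.2 × 0.61085 = 609.75 hPa.

P ≈ 610 hPa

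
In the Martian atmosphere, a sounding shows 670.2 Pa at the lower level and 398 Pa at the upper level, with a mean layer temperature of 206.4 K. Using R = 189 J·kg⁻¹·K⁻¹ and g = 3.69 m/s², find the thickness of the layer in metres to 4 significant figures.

Hypsometric equation: Δz = (R T̄/g) ln(P₁/P₂).
R T̄/g = 189 × 206.4 / 3.69 = 10572 m.
ln(670.2/398) = ln(1.6839) = 0.52111.
Δz = 10572 × 0.52111 = 5509.2 m.

Δz ≈ 5509 m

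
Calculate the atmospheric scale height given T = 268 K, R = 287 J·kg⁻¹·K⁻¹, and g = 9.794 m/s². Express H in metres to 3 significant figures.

H ≈ 7850 m

The scale height of an isothermal atmosphere is H = RT/g.
H = 287 × 268 / 9.794 = 76916/9.794 = 7853.4 m.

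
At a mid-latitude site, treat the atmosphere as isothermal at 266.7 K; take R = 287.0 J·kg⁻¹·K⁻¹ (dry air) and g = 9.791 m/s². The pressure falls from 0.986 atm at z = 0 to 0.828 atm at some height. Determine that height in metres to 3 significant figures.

Scale height: H = RT/g = 287.0 × 266.7 / 9.791 = 7817.7 m.
Invert the barometric formula: z = H ln(P₀/P).
P₀/P = 0.986/0.828 = 1.1908; ln(1.1908) = 0.17463.
z = 7817.7 × 0.17463 = 1365.2 m.

z ≈ 1370 m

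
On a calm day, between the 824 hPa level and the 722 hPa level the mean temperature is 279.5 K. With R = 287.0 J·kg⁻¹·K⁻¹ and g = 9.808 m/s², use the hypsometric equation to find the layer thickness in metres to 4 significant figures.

Δz ≈ 1081 m

Hypsometric equation: Δz = (R T̄/g) ln(P₁/P₂).
R T̄/g = 287.0 × 279.5 / 9.808 = 8178.7 m.
ln(824/722) = ln(1.1413) = 0.13217.
Δz = 8178.7 × 0.13217 = 1081.0 m.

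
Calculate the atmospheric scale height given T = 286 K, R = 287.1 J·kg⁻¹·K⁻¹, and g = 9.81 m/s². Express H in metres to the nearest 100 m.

The scale height of an isothermal atmosphere is H = RT/g.
H = 287.1 × 286 / 9.81 = 82111/9.81 = 8370.1 m.

H ≈ 8400 m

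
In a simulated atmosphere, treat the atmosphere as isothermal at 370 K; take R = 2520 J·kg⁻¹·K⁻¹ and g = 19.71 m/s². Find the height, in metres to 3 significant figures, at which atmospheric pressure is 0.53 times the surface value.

Scale height: H = RT/g = 2520 × 370 / 19.71 = 47306 m.
Set P/P₀ = exp(−z/H) = 0.53, so z = −H ln(0.53).
−ln(0.53) = 0.63488; z = 47306 × 0.63488 = 30034 m.

z ≈ 30000 m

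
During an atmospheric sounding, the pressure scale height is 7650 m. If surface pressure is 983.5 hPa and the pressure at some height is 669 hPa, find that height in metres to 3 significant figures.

z ≈ 2950 m

Invert the barometric formula: z = H ln(P₀/P).
P₀/P = 983.5/669 = 1.4701; ln(1.4701) = 0.38533.
z = 7650.0 × 0.38533 = 2947.8 m.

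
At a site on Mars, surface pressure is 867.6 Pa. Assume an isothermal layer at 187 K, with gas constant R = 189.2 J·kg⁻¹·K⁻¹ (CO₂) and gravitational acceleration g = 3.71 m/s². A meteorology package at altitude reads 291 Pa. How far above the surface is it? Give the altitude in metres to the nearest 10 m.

Scale height: H = RT/g = 189.2 × 187 / 3.71 = 9536.5 m.
Invert the barometric formula: z = H ln(P₀/P).
P₀/P = 867.6/291 = 2.9814; ln(2.9814) = 1.0924.
z = 9536.5 × 1.0924 = 10418 m.

z ≈ 10420 m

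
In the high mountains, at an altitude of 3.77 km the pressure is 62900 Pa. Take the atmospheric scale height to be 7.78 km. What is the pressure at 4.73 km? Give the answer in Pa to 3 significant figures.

P ≈ 55600 Pa

Between two levels, P₂ = P₁ exp(−Δz/H) with Δz = z₂ − z₁.
Δz = 4730.0 − 3770.0 = 960.00 m; Δz/H = 960.00/7780.0 = 0.12339.
P₂ = 62900 × exp(−0.12339) = 62900 × 0.88392 = 55599 Pa.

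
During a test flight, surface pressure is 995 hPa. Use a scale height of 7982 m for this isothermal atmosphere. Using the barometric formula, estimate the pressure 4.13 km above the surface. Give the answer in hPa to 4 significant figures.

P ≈ 593.1 hPa

Barometric formula: P = P₀ exp(−z/H).
z/H = 4130.0/7982.0 = 0.51741; exp(−0.51741) = 0.59606.
P = 995 × 0.59606 = 593.08 hPa.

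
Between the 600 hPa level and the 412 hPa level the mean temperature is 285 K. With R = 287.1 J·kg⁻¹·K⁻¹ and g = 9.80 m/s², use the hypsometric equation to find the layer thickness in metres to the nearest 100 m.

Hypsometric equation: Δz = (R T̄/g) ln(P₁/P₂).
R T̄/g = 287.1 × 285 / 9.80 = 8349.3 m.
ln(600/412) = ln(1.4563) = 0.37590.
Δz = 8349.3 × 0.37590 = 3138.5 m.

Δz ≈ 3100 m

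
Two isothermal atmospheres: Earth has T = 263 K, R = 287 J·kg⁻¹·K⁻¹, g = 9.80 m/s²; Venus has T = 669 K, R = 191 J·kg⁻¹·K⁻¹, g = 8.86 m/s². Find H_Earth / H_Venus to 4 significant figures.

H_Earth/H_Venus ≈ 0.5341

H = RT/g for each body.
H_Earth = 287 × 263 / 9.80 = 7702.1 m.
H_Venus = 191 × 669 / 8.86 = 14422 m.
H_Earth/H_Venus = 7702.1/14422 = 0.53405.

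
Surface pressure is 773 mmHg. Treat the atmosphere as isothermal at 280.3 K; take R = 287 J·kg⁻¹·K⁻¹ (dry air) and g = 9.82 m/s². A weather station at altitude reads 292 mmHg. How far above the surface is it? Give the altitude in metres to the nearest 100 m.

z ≈ 8000 m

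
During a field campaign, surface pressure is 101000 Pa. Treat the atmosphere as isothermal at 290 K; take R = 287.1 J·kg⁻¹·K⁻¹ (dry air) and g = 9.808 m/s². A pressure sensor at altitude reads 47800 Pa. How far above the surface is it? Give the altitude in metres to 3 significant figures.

Scale height: H = RT/g = 287.1 × 290 / 9.808 = 8488.9 m.
Invert the barometric formula: z = H ln(P₀/P).
P₀/P = 101000/47800 = 2.1130; ln(2.1130) = 0.74811.
z = 8488.9 × 0.74811 = 6350.6 m.

z ≈ 6350 m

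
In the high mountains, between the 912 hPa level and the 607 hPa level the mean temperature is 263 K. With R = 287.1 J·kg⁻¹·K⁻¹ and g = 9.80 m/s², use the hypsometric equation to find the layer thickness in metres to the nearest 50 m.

Δz ≈ 3150 m

Hypsometric equation: Δz = (R T̄/g) ln(P₁/P₂).
R T̄/g = 287.1 × 263 / 9.80 = 7704.8 m.
ln(912/607) = ln(1.5025) = 0.40713.
Δz = 7704.8 × 0.40713 = 3136.9 m.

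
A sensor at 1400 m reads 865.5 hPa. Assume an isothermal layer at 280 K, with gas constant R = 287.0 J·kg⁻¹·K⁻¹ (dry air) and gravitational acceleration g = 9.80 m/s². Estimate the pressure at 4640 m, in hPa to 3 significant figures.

Scale height: H = RT/g = 287.0 × 280 / 9.80 = 8200.0 m.
Between two levels, P₂ = P₁ exp(−Δz/H) with Δz = z₂ − z₁.
Δz = 4640.0 − 1400.0 = 3240.0 m; Δz/H = 3240.0/8200.0 = 0.39512.
P₂ = 865.5 × exp(−0.39512) = 865.5 × 0.67360 = 583.00 hPa.

P ≈ 583 hPa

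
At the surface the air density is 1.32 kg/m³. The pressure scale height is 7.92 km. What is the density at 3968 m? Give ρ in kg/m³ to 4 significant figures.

ρ ≈ 0.7998 kg/m³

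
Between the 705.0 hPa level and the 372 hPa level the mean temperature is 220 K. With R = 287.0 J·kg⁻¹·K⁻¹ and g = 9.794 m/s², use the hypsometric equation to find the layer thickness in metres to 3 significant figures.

Δz ≈ 4120 m

Hypsometric equation: Δz = (R T̄/g) ln(P₁/P₂).
R T̄/g = 287.0 × 220 / 9.794 = 6446.8 m.
ln(705.0/372) = ln(1.8952) = 0.63932.
Δz = 6446.8 × 0.63932 = 4121.6 m.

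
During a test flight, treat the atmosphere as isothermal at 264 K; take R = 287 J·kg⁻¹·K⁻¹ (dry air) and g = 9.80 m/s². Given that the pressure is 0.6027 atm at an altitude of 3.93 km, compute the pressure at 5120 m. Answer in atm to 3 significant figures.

P ≈ 0.517 atm

Scale height: H = RT/g = 287 × 264 / 9.80 = 7731.4 m.
Between two levels, P₂ = P₁ exp(−Δz/H) with Δz = z₂ − z₁.
Δz = 5120.0 − 3930.0 = 1190.0 m; Δz/H = 1190.0/7731.4 = 0.15392.
P₂ = 0.6027 × exp(−0.15392) = 0.6027 × 0.85734 = 0.51672 atm.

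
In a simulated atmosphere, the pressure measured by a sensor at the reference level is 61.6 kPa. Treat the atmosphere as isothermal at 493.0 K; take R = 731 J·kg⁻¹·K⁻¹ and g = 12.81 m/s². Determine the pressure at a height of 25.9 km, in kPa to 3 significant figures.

P ≈ 24.5 kPa

Scale height: H = RT/g = 731 × 493.0 / 12.81 = 28133 m.
Barometric formula: P = P₀ exp(−z/H).
z/H = 25900/28133 = 0.92063; exp(−0.92063) = 0.39827.
P = 61.6 × 0.39827 = 24.533 kPa.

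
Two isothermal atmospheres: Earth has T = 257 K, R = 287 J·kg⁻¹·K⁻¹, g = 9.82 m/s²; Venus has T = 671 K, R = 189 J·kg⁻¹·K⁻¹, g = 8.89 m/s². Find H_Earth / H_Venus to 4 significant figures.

H_Earth/H_Venus ≈ 0.5265

H = RT/g for each body.
H_Earth = 287 × 257 / 9.82 = 7511.1 m.
H_Venus = 189 × 671 / 8.89 = 14265 m.
H_Earth/H_Venus = 7511.1/14265 = 0.52654.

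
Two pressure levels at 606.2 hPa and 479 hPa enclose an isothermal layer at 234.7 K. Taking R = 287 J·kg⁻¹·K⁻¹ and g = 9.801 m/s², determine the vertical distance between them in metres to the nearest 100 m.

Δz ≈ 1600 m

Hypsometric equation: Δz = (R T̄/g) ln(P₁/P₂).
R T̄/g = 287 × 234.7 / 9.801 = 6872.7 m.
ln(606.2/479) = ln(1.2656) = 0.23555.
Δz = 6872.7 × 0.23555 = 1618.9 m.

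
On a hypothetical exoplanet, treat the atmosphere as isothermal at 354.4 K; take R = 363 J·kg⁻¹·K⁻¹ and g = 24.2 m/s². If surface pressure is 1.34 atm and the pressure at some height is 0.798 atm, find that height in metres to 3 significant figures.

z ≈ 2760 m

Scale height: H = RT/g = 363 × 354.4 / 24.2 = 5316.0 m.
Invert the barometric formula: z = H ln(P₀/P).
P₀/P = 1.34/0.798 = 1.6792; ln(1.6792) = 0.51832.
z = 5316.0 × 0.51832 = 2755.4 m.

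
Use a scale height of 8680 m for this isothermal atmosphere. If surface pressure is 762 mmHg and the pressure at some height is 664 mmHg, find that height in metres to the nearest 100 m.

Invert the barometric formula: z = H ln(P₀/P).
P₀/P = 762/664 = 1.1476; ln(1.1476) = 0.13767.
z = 8680.0 × 0.13767 = 1195.0 m.

z ≈ 1200 m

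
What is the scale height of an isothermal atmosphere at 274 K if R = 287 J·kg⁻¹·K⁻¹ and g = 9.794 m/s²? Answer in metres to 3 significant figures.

H ≈ 8030 m

The scale height of an isothermal atmosphere is H = RT/g.
H = 287 × 274 / 9.794 = 78638/9.794 = 8029.2 m.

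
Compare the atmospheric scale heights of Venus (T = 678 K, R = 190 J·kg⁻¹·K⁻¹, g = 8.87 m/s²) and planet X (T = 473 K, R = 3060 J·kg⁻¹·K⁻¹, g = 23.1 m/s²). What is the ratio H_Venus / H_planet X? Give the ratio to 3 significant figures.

H = RT/g for each body.
H_Venus = 190 × 678 / 8.87 = 14523 m.
H_planet X = 3060 × 473 / 23.1 = 62657 m.
H_Venus/H_planet X = 14523/62657 = 0.23179.

H_Venus/H_planet X ≈ 0.232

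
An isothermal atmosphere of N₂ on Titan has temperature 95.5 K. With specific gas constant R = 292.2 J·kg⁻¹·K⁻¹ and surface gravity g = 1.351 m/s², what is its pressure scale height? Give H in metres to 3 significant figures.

The scale height of an isothermal atmosphere is H = RT/g.
H = 292.2 × 95.5 / 1.351 = 27905/1.351 = 20655 m.

H ≈ 20700 m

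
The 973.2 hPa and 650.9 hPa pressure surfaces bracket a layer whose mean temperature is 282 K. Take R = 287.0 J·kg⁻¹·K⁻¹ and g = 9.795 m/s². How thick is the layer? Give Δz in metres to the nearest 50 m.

Δz ≈ 3300 m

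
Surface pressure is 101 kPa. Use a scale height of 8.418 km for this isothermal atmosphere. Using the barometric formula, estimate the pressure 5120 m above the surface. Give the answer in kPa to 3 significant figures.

Barometric formula: P = P₀ exp(−z/H).
z/H = 5120.0/8418.0 = 0.60822; exp(−0.60822) = 0.54432.
P = 101 × 0.54432 = 54.976 kPa.

P ≈ 55.0 kPa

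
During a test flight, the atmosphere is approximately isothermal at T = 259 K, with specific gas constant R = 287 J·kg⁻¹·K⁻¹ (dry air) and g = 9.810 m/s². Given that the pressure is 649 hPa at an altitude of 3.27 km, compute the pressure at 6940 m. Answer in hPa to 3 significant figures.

Scale height: H = RT/g = 287 × 259 / 9.810 = 7577.3 m.
Between two levels, P₂ = P₁ exp(−Δz/H) with Δz = z₂ − z₁.
Δz = 6940.0 − 3270.0 = 3670.0 m; Δz/H = 3670.0/7577.3 = 0.48434.
P₂ = 649 × exp(−0.48434) = 649 × 0.61610 = 399.85 hPa.

P ≈ 400 hPa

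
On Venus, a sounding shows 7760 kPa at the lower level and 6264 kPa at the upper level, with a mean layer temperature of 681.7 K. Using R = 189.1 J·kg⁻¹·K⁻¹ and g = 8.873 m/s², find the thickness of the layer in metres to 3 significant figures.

Hypsometric equation: Δz = (R T̄/g) ln(P₁/P₂).
R T̄/g = 189.1 × 681.7 / 8.873 = 14528 m.
ln(7760/6264) = ln(1.2388) = 0.21414.
Δz = 14528 × 0.21414 = 3111.0 m.

Δz ≈ 3110 m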